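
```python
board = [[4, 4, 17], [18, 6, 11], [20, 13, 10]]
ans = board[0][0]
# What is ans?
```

board[0] = [4, 4, 17]. Taking column 0 of that row yields 4.

4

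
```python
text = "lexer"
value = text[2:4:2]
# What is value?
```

text has length 5. The slice text[2:4:2] selects indices [2] (2->'x'), giving 'x'.

'x'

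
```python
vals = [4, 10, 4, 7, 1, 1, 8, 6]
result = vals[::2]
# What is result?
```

vals has length 8. The slice vals[::2] selects indices [0, 2, 4, 6] (0->4, 2->4, 4->1, 6->8), giving [4, 4, 1, 8].

[4, 4, 1, 8]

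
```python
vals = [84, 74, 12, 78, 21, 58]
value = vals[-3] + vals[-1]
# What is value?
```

vals has length 6. Negative index -3 maps to positive index 6 + (-3) = 3. vals[3] = 78.
vals has length 6. Negative index -1 maps to positive index 6 + (-1) = 5. vals[5] = 58.
Sum: 78 + 58 = 136.

136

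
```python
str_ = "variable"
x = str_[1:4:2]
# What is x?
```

str_ has length 8. The slice str_[1:4:2] selects indices [1, 3] (1->'a', 3->'i'), giving 'ai'.

'ai'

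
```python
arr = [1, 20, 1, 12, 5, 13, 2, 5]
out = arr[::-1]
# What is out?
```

arr has length 8. The slice arr[::-1] selects indices [7, 6, 5, 4, 3, 2, 1, 0] (7->5, 6->2, 5->13, 4->5, 3->12, 2->1, 1->20, 0->1), giving [5, 2, 13, 5, 12, 1, 20, 1].

[5, 2, 13, 5, 12, 1, 20, 1]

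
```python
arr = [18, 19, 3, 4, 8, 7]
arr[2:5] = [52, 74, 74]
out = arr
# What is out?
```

arr starts as [18, 19, 3, 4, 8, 7] (length 6). The slice arr[2:5] covers indices [2, 3, 4] with values [3, 4, 8]. Replacing that slice with [52, 74, 74] (same length) produces [18, 19, 52, 74, 74, 7].

[18, 19, 52, 74, 74, 7]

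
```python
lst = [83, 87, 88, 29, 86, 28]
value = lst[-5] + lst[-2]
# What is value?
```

lst has length 6. Negative index -5 maps to positive index 6 + (-5) = 1. lst[1] = 87.
lst has length 6. Negative index -2 maps to positive index 6 + (-2) = 4. lst[4] = 86.
Sum: 87 + 86 = 173.

173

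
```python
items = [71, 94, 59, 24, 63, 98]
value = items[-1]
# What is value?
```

items has length 6. Negative index -1 maps to positive index 6 + (-1) = 5. items[5] = 98.

98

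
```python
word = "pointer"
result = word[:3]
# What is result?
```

word has length 7. The slice word[:3] selects indices [0, 1, 2] (0->'p', 1->'o', 2->'i'), giving 'poi'.

'poi'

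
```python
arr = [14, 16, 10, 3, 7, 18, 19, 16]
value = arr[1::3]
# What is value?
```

arr has length 8. The slice arr[1::3] selects indices [1, 4, 7] (1->16, 4->7, 7->16), giving [16, 7, 16].

[16, 7, 16]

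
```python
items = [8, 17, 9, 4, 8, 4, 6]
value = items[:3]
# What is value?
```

items has length 7. The slice items[:3] selects indices [0, 1, 2] (0->8, 1->17, 2->9), giving [8, 17, 9].

[8, 17, 9]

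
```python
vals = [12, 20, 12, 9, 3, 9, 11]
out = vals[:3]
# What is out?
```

vals has length 7. The slice vals[:3] selects indices [0, 1, 2] (0->12, 1->20, 2->12), giving [12, 20, 12].

[12, 20, 12]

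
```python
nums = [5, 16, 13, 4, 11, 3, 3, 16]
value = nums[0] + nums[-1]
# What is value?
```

nums has length 8. nums[0] = 5.
nums has length 8. Negative index -1 maps to positive index 8 + (-1) = 7. nums[7] = 16.
Sum: 5 + 16 = 21.

21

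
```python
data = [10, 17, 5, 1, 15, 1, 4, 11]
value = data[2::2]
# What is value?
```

data has length 8. The slice data[2::2] selects indices [2, 4, 6] (2->5, 4->15, 6->4), giving [5, 15, 4].

[5, 15, 4]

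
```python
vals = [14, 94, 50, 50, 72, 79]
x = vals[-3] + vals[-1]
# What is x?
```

vals has length 6. Negative index -3 maps to positive index 6 + (-3) = 3. vals[3] = 50.
vals has length 6. Negative index -1 maps to positive index 6 + (-1) = 5. vals[5] = 79.
Sum: 50 + 79 = 129.

129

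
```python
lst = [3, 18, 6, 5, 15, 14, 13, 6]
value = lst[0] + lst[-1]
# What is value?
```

lst has length 8. lst[0] = 3.
lst has length 8. Negative index -1 maps to positive index 8 + (-1) = 7. lst[7] = 6.
Sum: 3 + 6 = 9.

9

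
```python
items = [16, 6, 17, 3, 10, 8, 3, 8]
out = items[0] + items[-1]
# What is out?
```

items has length 8. items[0] = 16.
items has length 8. Negative index -1 maps to positive index 8 + (-1) = 7. items[7] = 8.
Sum: 16 + 8 = 24.

24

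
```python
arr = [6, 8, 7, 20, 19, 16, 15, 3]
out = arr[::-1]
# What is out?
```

arr has length 8. The slice arr[::-1] selects indices [7, 6, 5, 4, 3, 2, 1, 0] (7->3, 6->15, 5->16, 4->19, 3->20, 2->7, 1->8, 0->6), giving [3, 15, 16, 19, 20, 7, 8, 6].

[3, 15, 16, 19, 20, 7, 8, 6]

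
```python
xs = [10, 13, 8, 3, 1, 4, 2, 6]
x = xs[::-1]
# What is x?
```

xs has length 8. The slice xs[::-1] selects indices [7, 6, 5, 4, 3, 2, 1, 0] (7->6, 6->2, 5->4, 4->1, 3->3, 2->8, 1->13, 0->10), giving [6, 2, 4, 1, 3, 8, 13, 10].

[6, 2, 4, 1, 3, 8, 13, 10]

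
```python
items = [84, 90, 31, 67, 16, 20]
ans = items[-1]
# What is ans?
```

items has length 6. Negative index -1 maps to positive index 6 + (-1) = 5. items[5] = 20.

20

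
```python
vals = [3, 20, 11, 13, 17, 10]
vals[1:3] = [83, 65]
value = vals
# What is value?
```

vals starts as [3, 20, 11, 13, 17, 10] (length 6). The slice vals[1:3] covers indices [1, 2] with values [20, 11]. Replacing that slice with [83, 65] (same length) produces [3, 83, 65, 13, 17, 10].

[3, 83, 65, 13, 17, 10]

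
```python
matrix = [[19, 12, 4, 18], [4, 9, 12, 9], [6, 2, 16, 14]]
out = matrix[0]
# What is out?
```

matrix has 3 rows. Row 0 is [19, 12, 4, 18].

[19, 12, 4, 18]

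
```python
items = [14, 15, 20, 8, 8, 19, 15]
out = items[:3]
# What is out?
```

items has length 7. The slice items[:3] selects indices [0, 1, 2] (0->14, 1->15, 2->20), giving [14, 15, 20].

[14, 15, 20]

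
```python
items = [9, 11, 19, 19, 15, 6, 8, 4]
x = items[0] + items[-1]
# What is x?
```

items has length 8. items[0] = 9.
items has length 8. Negative index -1 maps to positive index 8 + (-1) = 7. items[7] = 4.
Sum: 9 + 4 = 13.

13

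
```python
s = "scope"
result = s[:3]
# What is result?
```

s has length 5. The slice s[:3] selects indices [0, 1, 2] (0->'s', 1->'c', 2->'o'), giving 'sco'.

'sco'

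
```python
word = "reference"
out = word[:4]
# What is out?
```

word has length 9. The slice word[:4] selects indices [0, 1, 2, 3] (0->'r', 1->'e', 2->'f', 3->'e'), giving 'refe'.

'refe'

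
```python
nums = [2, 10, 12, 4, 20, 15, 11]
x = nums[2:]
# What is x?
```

nums has length 7. The slice nums[2:] selects indices [2, 3, 4, 5, 6] (2->12, 3->4, 4->20, 5->15, 6->11), giving [12, 4, 20, 15, 11].

[12, 4, 20, 15, 11]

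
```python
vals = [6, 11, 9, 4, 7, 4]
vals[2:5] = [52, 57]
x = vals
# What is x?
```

vals starts as [6, 11, 9, 4, 7, 4] (length 6). The slice vals[2:5] covers indices [2, 3, 4] with values [9, 4, 7]. Replacing that slice with [52, 57] (different length) produces [6, 11, 52, 57, 4].

[6, 11, 52, 57, 4]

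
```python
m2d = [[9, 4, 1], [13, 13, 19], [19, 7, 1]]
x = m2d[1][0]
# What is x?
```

m2d[1] = [13, 13, 19]. Taking column 0 of that row yields 13.

13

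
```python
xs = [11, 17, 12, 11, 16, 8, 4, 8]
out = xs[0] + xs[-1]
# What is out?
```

xs has length 8. xs[0] = 11.
xs has length 8. Negative index -1 maps to positive index 8 + (-1) = 7. xs[7] = 8.
Sum: 11 + 8 = 19.

19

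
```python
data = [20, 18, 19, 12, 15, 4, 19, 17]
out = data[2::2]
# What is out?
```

data has length 8. The slice data[2::2] selects indices [2, 4, 6] (2->19, 4->15, 6->19), giving [19, 15, 19].

[19, 15, 19]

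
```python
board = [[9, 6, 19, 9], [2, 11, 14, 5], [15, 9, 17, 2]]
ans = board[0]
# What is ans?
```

board has 3 rows. Row 0 is [9, 6, 19, 9].

[9, 6, 19, 9]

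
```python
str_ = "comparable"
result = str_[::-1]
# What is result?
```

str_ has length 10. The slice str_[::-1] selects indices [9, 8, 7, 6, 5, 4, 3, 2, 1, 0] (9->'e', 8->'l', 7->'b', 6->'a', 5->'r', 4->'a', 3->'p', 2->'m', 1->'o', 0->'c'), giving 'elbarapmoc'.

'elbarapmoc'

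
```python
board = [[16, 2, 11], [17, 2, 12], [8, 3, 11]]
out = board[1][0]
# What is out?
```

board[1] = [17, 2, 12]. Taking column 0 of that row yields 17.

17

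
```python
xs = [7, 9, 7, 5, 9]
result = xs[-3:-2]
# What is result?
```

xs has length 5. The slice xs[-3:-2] selects indices [2] (2->7), giving [7].

[7]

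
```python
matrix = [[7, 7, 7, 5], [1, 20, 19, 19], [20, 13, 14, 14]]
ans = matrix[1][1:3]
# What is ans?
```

matrix[1] = [1, 20, 19, 19]. matrix[1] has length 4. The slice matrix[1][1:3] selects indices [1, 2] (1->20, 2->19), giving [20, 19].

[20, 19]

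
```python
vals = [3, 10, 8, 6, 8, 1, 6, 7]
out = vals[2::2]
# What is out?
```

vals has length 8. The slice vals[2::2] selects indices [2, 4, 6] (2->8, 4->8, 6->6), giving [8, 8, 6].

[8, 8, 6]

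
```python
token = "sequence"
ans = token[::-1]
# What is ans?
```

token has length 8. The slice token[::-1] selects indices [7, 6, 5, 4, 3, 2, 1, 0] (7->'e', 6->'c', 5->'n', 4->'e', 3->'u', 2->'q', 1->'e', 0->'s'), giving 'ecneuqes'.

'ecneuqes'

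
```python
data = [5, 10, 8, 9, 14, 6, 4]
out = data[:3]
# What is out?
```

data has length 7. The slice data[:3] selects indices [0, 1, 2] (0->5, 1->10, 2->8), giving [5, 10, 8].

[5, 10, 8]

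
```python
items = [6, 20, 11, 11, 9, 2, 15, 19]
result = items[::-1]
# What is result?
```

items has length 8. The slice items[::-1] selects indices [7, 6, 5, 4, 3, 2, 1, 0] (7->19, 6->15, 5->2, 4->9, 3->11, 2->11, 1->20, 0->6), giving [19, 15, 2, 9, 11, 11, 20, 6].

[19, 15, 2, 9, 11, 11, 20, 6]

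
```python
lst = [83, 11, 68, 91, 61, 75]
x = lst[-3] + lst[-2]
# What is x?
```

lst has length 6. Negative index -3 maps to positive index 6 + (-3) = 3. lst[3] = 91.
lst has length 6. Negative index -2 maps to positive index 6 + (-2) = 4. lst[4] = 61.
Sum: 91 + 61 = 152.

152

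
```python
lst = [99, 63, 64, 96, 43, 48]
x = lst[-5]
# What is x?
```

lst has length 6. Negative index -5 maps to positive index 6 + (-5) = 1. lst[1] = 63.

63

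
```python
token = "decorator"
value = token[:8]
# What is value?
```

token has length 9. The slice token[:8] selects indices [0, 1, 2, 3, 4, 5, 6, 7] (0->'d', 1->'e', 2->'c', 3->'o', 4->'r', 5->'a', 6->'t', 7->'o'), giving 'decorato'.

'decorato'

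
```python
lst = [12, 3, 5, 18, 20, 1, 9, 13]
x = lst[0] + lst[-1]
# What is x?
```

lst has length 8. lst[0] = 12.
lst has length 8. Negative index -1 maps to positive index 8 + (-1) = 7. lst[7] = 13.
Sum: 12 + 13 = 25.

25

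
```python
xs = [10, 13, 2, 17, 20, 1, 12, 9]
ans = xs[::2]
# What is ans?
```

xs has length 8. The slice xs[::2] selects indices [0, 2, 4, 6] (0->10, 2->2, 4->20, 6->12), giving [10, 2, 20, 12].

[10, 2, 20, 12]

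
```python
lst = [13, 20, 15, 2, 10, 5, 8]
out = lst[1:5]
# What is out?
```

lst has length 7. The slice lst[1:5] selects indices [1, 2, 3, 4] (1->20, 2->15, 3->2, 4->10), giving [20, 15, 2, 10].

[20, 15, 2, 10]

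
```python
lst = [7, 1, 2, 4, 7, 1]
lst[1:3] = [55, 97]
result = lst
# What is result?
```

lst starts as [7, 1, 2, 4, 7, 1] (length 6). The slice lst[1:3] covers indices [1, 2] with values [1, 2]. Replacing that slice with [55, 97] (same length) produces [7, 55, 97, 4, 7, 1].

[7, 55, 97, 4, 7, 1]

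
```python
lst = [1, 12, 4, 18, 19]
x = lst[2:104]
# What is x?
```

lst has length 5. The slice lst[2:104] selects indices [2, 3, 4] (2->4, 3->18, 4->19), giving [4, 18, 19].

[4, 18, 19]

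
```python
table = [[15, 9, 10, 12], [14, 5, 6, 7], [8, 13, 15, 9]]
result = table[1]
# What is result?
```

table has 3 rows. Row 1 is [14, 5, 6, 7].

[14, 5, 6, 7]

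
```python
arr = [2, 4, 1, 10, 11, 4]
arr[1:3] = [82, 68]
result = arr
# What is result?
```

arr starts as [2, 4, 1, 10, 11, 4] (length 6). The slice arr[1:3] covers indices [1, 2] with values [4, 1]. Replacing that slice with [82, 68] (same length) produces [2, 82, 68, 10, 11, 4].

[2, 82, 68, 10, 11, 4]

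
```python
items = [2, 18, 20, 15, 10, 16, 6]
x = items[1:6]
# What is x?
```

items has length 7. The slice items[1:6] selects indices [1, 2, 3, 4, 5] (1->18, 2->20, 3->15, 4->10, 5->16), giving [18, 20, 15, 10, 16].

[18, 20, 15, 10, 16]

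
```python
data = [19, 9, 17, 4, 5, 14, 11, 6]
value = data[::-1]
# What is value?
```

data has length 8. The slice data[::-1] selects indices [7, 6, 5, 4, 3, 2, 1, 0] (7->6, 6->11, 5->14, 4->5, 3->4, 2->17, 1->9, 0->19), giving [6, 11, 14, 5, 4, 17, 9, 19].

[6, 11, 14, 5, 4, 17, 9, 19]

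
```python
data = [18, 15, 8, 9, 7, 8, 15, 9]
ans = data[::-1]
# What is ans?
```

data has length 8. The slice data[::-1] selects indices [7, 6, 5, 4, 3, 2, 1, 0] (7->9, 6->15, 5->8, 4->7, 3->9, 2->8, 1->15, 0->18), giving [9, 15, 8, 7, 9, 8, 15, 18].

[9, 15, 8, 7, 9, 8, 15, 18]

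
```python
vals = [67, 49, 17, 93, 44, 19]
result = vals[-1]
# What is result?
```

vals has length 6. Negative index -1 maps to positive index 6 + (-1) = 5. vals[5] = 19.

19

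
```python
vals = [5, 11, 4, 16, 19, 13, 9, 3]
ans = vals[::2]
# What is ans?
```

vals has length 8. The slice vals[::2] selects indices [0, 2, 4, 6] (0->5, 2->4, 4->19, 6->9), giving [5, 4, 19, 9].

[5, 4, 19, 9]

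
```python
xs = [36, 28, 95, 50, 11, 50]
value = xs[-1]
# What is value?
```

xs has length 6. Negative index -1 maps to positive index 6 + (-1) = 5. xs[5] = 50.

50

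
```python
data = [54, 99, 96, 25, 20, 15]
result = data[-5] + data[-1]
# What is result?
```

data has length 6. Negative index -5 maps to positive index 6 + (-5) = 1. data[1] = 99.
data has length 6. Negative index -1 maps to positive index 6 + (-1) = 5. data[5] = 15.
Sum: 99 + 15 = 114.

114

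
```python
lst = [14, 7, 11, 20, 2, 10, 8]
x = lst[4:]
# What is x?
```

lst has length 7. The slice lst[4:] selects indices [4, 5, 6] (4->2, 5->10, 6->8), giving [2, 10, 8].

[2, 10, 8]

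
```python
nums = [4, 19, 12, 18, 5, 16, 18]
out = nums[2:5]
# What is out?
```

nums has length 7. The slice nums[2:5] selects indices [2, 3, 4] (2->12, 3->18, 4->5), giving [12, 18, 5].

[12, 18, 5]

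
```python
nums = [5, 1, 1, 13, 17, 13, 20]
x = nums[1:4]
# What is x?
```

nums has length 7. The slice nums[1:4] selects indices [1, 2, 3] (1->1, 2->1, 3->13), giving [1, 1, 13].

[1, 1, 13]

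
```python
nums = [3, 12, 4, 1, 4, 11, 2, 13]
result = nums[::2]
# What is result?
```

nums has length 8. The slice nums[::2] selects indices [0, 2, 4, 6] (0->3, 2->4, 4->4, 6->2), giving [3, 4, 4, 2].

[3, 4, 4, 2]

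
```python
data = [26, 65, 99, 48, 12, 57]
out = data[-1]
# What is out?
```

data has length 6. Negative index -1 maps to positive index 6 + (-1) = 5. data[5] = 57.

57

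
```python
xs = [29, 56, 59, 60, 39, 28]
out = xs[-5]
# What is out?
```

xs has length 6. Negative index -5 maps to positive index 6 + (-5) = 1. xs[1] = 56.

56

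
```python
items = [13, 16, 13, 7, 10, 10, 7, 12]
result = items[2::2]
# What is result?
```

items has length 8. The slice items[2::2] selects indices [2, 4, 6] (2->13, 4->10, 6->7), giving [13, 10, 7].

[13, 10, 7]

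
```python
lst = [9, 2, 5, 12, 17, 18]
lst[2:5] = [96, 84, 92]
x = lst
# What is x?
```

lst starts as [9, 2, 5, 12, 17, 18] (length 6). The slice lst[2:5] covers indices [2, 3, 4] with values [5, 12, 17]. Replacing that slice with [96, 84, 92] (same length) produces [9, 2, 96, 84, 92, 18].

[9, 2, 96, 84, 92, 18]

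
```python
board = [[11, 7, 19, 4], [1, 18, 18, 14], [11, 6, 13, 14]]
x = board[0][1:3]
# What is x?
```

board[0] = [11, 7, 19, 4]. board[0] has length 4. The slice board[0][1:3] selects indices [1, 2] (1->7, 2->19), giving [7, 19].

[7, 19]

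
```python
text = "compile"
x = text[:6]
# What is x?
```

text has length 7. The slice text[:6] selects indices [0, 1, 2, 3, 4, 5] (0->'c', 1->'o', 2->'m', 3->'p', 4->'i', 5->'l'), giving 'compil'.

'compil'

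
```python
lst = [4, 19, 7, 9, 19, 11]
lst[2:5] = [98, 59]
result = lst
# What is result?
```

lst starts as [4, 19, 7, 9, 19, 11] (length 6). The slice lst[2:5] covers indices [2, 3, 4] with values [7, 9, 19]. Replacing that slice with [98, 59] (different length) produces [4, 19, 98, 59, 11].

[4, 19, 98, 59, 11]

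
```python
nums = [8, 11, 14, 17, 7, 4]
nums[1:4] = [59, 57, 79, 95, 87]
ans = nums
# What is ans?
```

nums starts as [8, 11, 14, 17, 7, 4] (length 6). The slice nums[1:4] covers indices [1, 2, 3] with values [11, 14, 17]. Replacing that slice with [59, 57, 79, 95, 87] (different length) produces [8, 59, 57, 79, 95, 87, 7, 4].

[8, 59, 57, 79, 95, 87, 7, 4]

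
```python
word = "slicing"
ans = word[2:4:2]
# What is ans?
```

word has length 7. The slice word[2:4:2] selects indices [2] (2->'i'), giving 'i'.

'i'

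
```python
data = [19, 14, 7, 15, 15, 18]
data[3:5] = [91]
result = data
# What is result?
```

data starts as [19, 14, 7, 15, 15, 18] (length 6). The slice data[3:5] covers indices [3, 4] with values [15, 15]. Replacing that slice with [91] (different length) produces [19, 14, 7, 91, 18].

[19, 14, 7, 91, 18]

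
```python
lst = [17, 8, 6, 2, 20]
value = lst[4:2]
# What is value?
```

lst has length 5. The slice lst[4:2] resolves to an empty index range, so the result is [].

[]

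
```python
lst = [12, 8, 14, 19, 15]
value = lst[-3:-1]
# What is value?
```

lst has length 5. The slice lst[-3:-1] selects indices [2, 3] (2->14, 3->19), giving [14, 19].

[14, 19]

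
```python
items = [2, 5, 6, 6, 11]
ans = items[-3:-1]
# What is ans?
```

items has length 5. The slice items[-3:-1] selects indices [2, 3] (2->6, 3->6), giving [6, 6].

[6, 6]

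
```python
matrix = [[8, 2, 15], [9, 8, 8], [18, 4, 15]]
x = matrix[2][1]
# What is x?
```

matrix[2] = [18, 4, 15]. Taking column 1 of that row yields 4.

4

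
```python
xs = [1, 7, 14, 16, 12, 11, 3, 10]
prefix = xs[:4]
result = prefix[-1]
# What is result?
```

xs has length 8. The slice xs[:4] selects indices [0, 1, 2, 3] (0->1, 1->7, 2->14, 3->16), giving [1, 7, 14, 16]. So prefix = [1, 7, 14, 16]. Then prefix[-1] = 16.

16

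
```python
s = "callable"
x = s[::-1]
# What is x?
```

s has length 8. The slice s[::-1] selects indices [7, 6, 5, 4, 3, 2, 1, 0] (7->'e', 6->'l', 5->'b', 4->'a', 3->'l', 2->'l', 1->'a', 0->'c'), giving 'elballac'.

'elballac'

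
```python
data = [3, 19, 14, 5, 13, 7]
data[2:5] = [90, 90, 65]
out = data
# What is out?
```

data starts as [3, 19, 14, 5, 13, 7] (length 6). The slice data[2:5] covers indices [2, 3, 4] with values [14, 5, 13]. Replacing that slice with [90, 90, 65] (same length) produces [3, 19, 90, 90, 65, 7].

[3, 19, 90, 90, 65, 7]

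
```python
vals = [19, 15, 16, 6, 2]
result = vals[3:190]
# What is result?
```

vals has length 5. The slice vals[3:190] selects indices [3, 4] (3->6, 4->2), giving [6, 2].

[6, 2]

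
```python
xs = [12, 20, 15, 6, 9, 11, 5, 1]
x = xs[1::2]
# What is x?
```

xs has length 8. The slice xs[1::2] selects indices [1, 3, 5, 7] (1->20, 3->6, 5->11, 7->1), giving [20, 6, 11, 1].

[20, 6, 11, 1]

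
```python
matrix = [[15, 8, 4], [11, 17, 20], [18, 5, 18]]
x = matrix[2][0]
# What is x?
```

matrix[2] = [18, 5, 18]. Taking column 0 of that row yields 18.

18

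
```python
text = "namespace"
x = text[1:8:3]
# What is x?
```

text has length 9. The slice text[1:8:3] selects indices [1, 4, 7] (1->'a', 4->'s', 7->'c'), giving 'asc'.

'asc'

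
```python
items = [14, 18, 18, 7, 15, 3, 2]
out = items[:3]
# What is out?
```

items has length 7. The slice items[:3] selects indices [0, 1, 2] (0->14, 1->18, 2->18), giving [14, 18, 18].

[14, 18, 18]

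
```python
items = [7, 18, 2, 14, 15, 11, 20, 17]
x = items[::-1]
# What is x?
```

items has length 8. The slice items[::-1] selects indices [7, 6, 5, 4, 3, 2, 1, 0] (7->17, 6->20, 5->11, 4->15, 3->14, 2->2, 1->18, 0->7), giving [17, 20, 11, 15, 14, 2, 18, 7].

[17, 20, 11, 15, 14, 2, 18, 7]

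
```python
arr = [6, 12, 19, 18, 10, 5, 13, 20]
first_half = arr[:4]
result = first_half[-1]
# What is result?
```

arr has length 8. The slice arr[:4] selects indices [0, 1, 2, 3] (0->6, 1->12, 2->19, 3->18), giving [6, 12, 19, 18]. So first_half = [6, 12, 19, 18]. Then first_half[-1] = 18.

18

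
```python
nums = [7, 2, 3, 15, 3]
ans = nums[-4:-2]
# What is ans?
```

nums has length 5. The slice nums[-4:-2] selects indices [1, 2] (1->2, 2->3), giving [2, 3].

[2, 3]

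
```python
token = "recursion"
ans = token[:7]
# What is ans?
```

token has length 9. The slice token[:7] selects indices [0, 1, 2, 3, 4, 5, 6] (0->'r', 1->'e', 2->'c', 3->'u', 4->'r', 5->'s', 6->'i'), giving 'recursi'.

'recursi'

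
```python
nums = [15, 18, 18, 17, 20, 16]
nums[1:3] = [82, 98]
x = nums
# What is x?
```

nums starts as [15, 18, 18, 17, 20, 16] (length 6). The slice nums[1:3] covers indices [1, 2] with values [18, 18]. Replacing that slice with [82, 98] (same length) produces [15, 82, 98, 17, 20, 16].

[15, 82, 98, 17, 20, 16]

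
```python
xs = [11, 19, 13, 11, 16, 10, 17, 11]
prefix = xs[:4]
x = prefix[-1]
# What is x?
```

xs has length 8. The slice xs[:4] selects indices [0, 1, 2, 3] (0->11, 1->19, 2->13, 3->11), giving [11, 19, 13, 11]. So prefix = [11, 19, 13, 11]. Then prefix[-1] = 11.

11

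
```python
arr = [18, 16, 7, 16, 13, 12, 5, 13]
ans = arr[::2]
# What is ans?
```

arr has length 8. The slice arr[::2] selects indices [0, 2, 4, 6] (0->18, 2->7, 4->13, 6->5), giving [18, 7, 13, 5].

[18, 7, 13, 5]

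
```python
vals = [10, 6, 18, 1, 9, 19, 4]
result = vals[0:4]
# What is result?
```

vals has length 7. The slice vals[0:4] selects indices [0, 1, 2, 3] (0->10, 1->6, 2->18, 3->1), giving [10, 6, 18, 1].

[10, 6, 18, 1]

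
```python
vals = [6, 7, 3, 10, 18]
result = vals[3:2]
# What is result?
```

vals has length 5. The slice vals[3:2] resolves to an empty index range, so the result is [].

[]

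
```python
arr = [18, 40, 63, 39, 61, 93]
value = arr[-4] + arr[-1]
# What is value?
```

arr has length 6. Negative index -4 maps to positive index 6 + (-4) = 2. arr[2] = 63.
arr has length 6. Negative index -1 maps to positive index 6 + (-1) = 5. arr[5] = 93.
Sum: 63 + 93 = 156.

156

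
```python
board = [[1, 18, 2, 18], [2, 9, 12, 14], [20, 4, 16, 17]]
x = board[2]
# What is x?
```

board has 3 rows. Row 2 is [20, 4, 16, 17].

[20, 4, 16, 17]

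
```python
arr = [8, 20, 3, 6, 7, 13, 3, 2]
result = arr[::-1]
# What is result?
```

arr has length 8. The slice arr[::-1] selects indices [7, 6, 5, 4, 3, 2, 1, 0] (7->2, 6->3, 5->13, 4->7, 3->6, 2->3, 1->20, 0->8), giving [2, 3, 13, 7, 6, 3, 20, 8].

[2, 3, 13, 7, 6, 3, 20, 8]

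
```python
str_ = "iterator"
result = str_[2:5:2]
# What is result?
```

str_ has length 8. The slice str_[2:5:2] selects indices [2, 4] (2->'e', 4->'a'), giving 'ea'.

'ea'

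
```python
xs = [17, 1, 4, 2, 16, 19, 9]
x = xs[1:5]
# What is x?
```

xs has length 7. The slice xs[1:5] selects indices [1, 2, 3, 4] (1->1, 2->4, 3->2, 4->16), giving [1, 4, 2, 16].

[1, 4, 2, 16]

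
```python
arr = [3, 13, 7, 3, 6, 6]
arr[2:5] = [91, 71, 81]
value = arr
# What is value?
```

arr starts as [3, 13, 7, 3, 6, 6] (length 6). The slice arr[2:5] covers indices [2, 3, 4] with values [7, 3, 6]. Replacing that slice with [91, 71, 81] (same length) produces [3, 13, 91, 71, 81, 6].

[3, 13, 91, 71, 81, 6]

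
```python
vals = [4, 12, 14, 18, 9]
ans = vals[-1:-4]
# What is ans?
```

vals has length 5. The slice vals[-1:-4] resolves to an empty index range, so the result is [].

[]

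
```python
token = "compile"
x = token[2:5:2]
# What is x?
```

token has length 7. The slice token[2:5:2] selects indices [2, 4] (2->'m', 4->'i'), giving 'mi'.

'mi'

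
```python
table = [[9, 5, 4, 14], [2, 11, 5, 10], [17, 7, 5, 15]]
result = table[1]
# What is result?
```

table has 3 rows. Row 1 is [2, 11, 5, 10].

[2, 11, 5, 10]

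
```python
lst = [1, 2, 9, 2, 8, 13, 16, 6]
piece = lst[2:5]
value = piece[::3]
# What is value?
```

lst has length 8. The slice lst[2:5] selects indices [2, 3, 4] (2->9, 3->2, 4->8), giving [9, 2, 8]. So piece = [9, 2, 8]. piece has length 3. The slice piece[::3] selects indices [0] (0->9), giving [9].

[9]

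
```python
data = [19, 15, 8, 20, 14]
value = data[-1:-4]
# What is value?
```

data has length 5. The slice data[-1:-4] resolves to an empty index range, so the result is [].

[]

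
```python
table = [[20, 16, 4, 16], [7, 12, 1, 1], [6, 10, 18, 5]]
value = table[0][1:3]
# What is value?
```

table[0] = [20, 16, 4, 16]. table[0] has length 4. The slice table[0][1:3] selects indices [1, 2] (1->16, 2->4), giving [16, 4].

[16, 4]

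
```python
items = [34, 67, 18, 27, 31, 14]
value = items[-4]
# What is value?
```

items has length 6. Negative index -4 maps to positive index 6 + (-4) = 2. items[2] = 18.

18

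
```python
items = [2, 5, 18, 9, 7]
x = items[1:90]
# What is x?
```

items has length 5. The slice items[1:90] selects indices [1, 2, 3, 4] (1->5, 2->18, 3->9, 4->7), giving [5, 18, 9, 7].

[5, 18, 9, 7]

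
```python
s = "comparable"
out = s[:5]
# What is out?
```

s has length 10. The slice s[:5] selects indices [0, 1, 2, 3, 4] (0->'c', 1->'o', 2->'m', 3->'p', 4->'a'), giving 'compa'.

'compa'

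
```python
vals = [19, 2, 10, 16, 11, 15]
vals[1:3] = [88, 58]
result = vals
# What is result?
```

vals starts as [19, 2, 10, 16, 11, 15] (length 6). The slice vals[1:3] covers indices [1, 2] with values [2, 10]. Replacing that slice with [88, 58] (same length) produces [19, 88, 58, 16, 11, 15].

[19, 88, 58, 16, 11, 15]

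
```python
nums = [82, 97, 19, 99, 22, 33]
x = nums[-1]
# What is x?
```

nums has length 6. Negative index -1 maps to positive index 6 + (-1) = 5. nums[5] = 33.

33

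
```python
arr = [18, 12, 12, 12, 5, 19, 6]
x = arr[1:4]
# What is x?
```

arr has length 7. The slice arr[1:4] selects indices [1, 2, 3] (1->12, 2->12, 3->12), giving [12, 12, 12].

[12, 12, 12]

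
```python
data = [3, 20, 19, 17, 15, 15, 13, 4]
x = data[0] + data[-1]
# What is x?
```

data has length 8. data[0] = 3.
data has length 8. Negative index -1 maps to positive index 8 + (-1) = 7. data[7] = 4.
Sum: 3 + 4 = 7.

7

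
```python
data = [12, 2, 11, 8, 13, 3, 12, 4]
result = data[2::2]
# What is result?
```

data has length 8. The slice data[2::2] selects indices [2, 4, 6] (2->11, 4->13, 6->12), giving [11, 13, 12].

[11, 13, 12]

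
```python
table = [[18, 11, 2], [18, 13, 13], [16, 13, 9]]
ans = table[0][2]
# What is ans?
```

table[0] = [18, 11, 2]. Taking column 2 of that row yields 2.

2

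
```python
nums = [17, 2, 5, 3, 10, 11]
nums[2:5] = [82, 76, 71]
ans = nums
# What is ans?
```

nums starts as [17, 2, 5, 3, 10, 11] (length 6). The slice nums[2:5] covers indices [2, 3, 4] with values [5, 3, 10]. Replacing that slice with [82, 76, 71] (same length) produces [17, 2, 82, 76, 71, 11].

[17, 2, 82, 76, 71, 11]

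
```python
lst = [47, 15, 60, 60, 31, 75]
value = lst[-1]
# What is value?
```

lst has length 6. Negative index -1 maps to positive index 6 + (-1) = 5. lst[5] = 75.

75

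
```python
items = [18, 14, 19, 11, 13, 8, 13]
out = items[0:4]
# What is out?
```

items has length 7. The slice items[0:4] selects indices [0, 1, 2, 3] (0->18, 1->14, 2->19, 3->11), giving [18, 14, 19, 11].

[18, 14, 19, 11]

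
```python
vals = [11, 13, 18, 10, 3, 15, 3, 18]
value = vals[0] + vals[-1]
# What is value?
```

vals has length 8. vals[0] = 11.
vals has length 8. Negative index -1 maps to positive index 8 + (-1) = 7. vals[7] = 18.
Sum: 11 + 18 = 29.

29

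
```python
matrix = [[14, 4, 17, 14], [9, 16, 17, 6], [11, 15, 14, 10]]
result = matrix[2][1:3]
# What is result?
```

matrix[2] = [11, 15, 14, 10]. matrix[2] has length 4. The slice matrix[2][1:3] selects indices [1, 2] (1->15, 2->14), giving [15, 14].

[15, 14]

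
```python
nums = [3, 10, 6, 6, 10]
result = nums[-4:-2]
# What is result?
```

nums has length 5. The slice nums[-4:-2] selects indices [1, 2] (1->10, 2->6), giving [10, 6].

[10, 6]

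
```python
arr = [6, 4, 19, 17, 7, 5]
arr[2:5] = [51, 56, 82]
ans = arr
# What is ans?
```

arr starts as [6, 4, 19, 17, 7, 5] (length 6). The slice arr[2:5] covers indices [2, 3, 4] with values [19, 17, 7]. Replacing that slice with [51, 56, 82] (same length) produces [6, 4, 51, 56, 82, 5].

[6, 4, 51, 56, 82, 5]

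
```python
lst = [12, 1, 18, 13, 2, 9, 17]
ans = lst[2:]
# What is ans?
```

lst has length 7. The slice lst[2:] selects indices [2, 3, 4, 5, 6] (2->18, 3->13, 4->2, 5->9, 6->17), giving [18, 13, 2, 9, 17].

[18, 13, 2, 9, 17]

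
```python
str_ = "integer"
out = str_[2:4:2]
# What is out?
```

str_ has length 7. The slice str_[2:4:2] selects indices [2] (2->'t'), giving 't'.

't'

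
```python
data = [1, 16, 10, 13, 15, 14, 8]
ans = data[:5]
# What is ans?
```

data has length 7. The slice data[:5] selects indices [0, 1, 2, 3, 4] (0->1, 1->16, 2->10, 3->13, 4->15), giving [1, 16, 10, 13, 15].

[1, 16, 10, 13, 15]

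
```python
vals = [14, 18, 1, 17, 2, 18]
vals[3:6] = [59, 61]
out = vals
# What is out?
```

vals starts as [14, 18, 1, 17, 2, 18] (length 6). The slice vals[3:6] covers indices [3, 4, 5] with values [17, 2, 18]. Replacing that slice with [59, 61] (different length) produces [14, 18, 1, 59, 61].

[14, 18, 1, 59, 61]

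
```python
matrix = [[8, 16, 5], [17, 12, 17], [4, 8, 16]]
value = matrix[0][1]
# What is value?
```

matrix[0] = [8, 16, 5]. Taking column 1 of that row yields 16.

16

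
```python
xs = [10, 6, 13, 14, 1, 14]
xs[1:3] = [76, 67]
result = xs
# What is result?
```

xs starts as [10, 6, 13, 14, 1, 14] (length 6). The slice xs[1:3] covers indices [1, 2] with values [6, 13]. Replacing that slice with [76, 67] (same length) produces [10, 76, 67, 14, 1, 14].

[10, 76, 67, 14, 1, 14]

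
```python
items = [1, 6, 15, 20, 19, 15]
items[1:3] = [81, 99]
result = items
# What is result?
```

items starts as [1, 6, 15, 20, 19, 15] (length 6). The slice items[1:3] covers indices [1, 2] with values [6, 15]. Replacing that slice with [81, 99] (same length) produces [1, 81, 99, 20, 19, 15].

[1, 81, 99, 20, 19, 15]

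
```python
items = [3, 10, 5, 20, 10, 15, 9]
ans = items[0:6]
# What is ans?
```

items has length 7. The slice items[0:6] selects indices [0, 1, 2, 3, 4, 5] (0->3, 1->10, 2->5, 3->20, 4->10, 5->15), giving [3, 10, 5, 20, 10, 15].

[3, 10, 5, 20, 10, 15]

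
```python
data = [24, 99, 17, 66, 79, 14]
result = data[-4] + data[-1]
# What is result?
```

data has length 6. Negative index -4 maps to positive index 6 + (-4) = 2. data[2] = 17.
data has length 6. Negative index -1 maps to positive index 6 + (-1) = 5. data[5] = 14.
Sum: 17 + 14 = 31.

31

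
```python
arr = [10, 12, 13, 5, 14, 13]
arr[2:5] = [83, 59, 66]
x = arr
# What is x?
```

arr starts as [10, 12, 13, 5, 14, 13] (length 6). The slice arr[2:5] covers indices [2, 3, 4] with values [13, 5, 14]. Replacing that slice with [83, 59, 66] (same length) produces [10, 12, 83, 59, 66, 13].

[10, 12, 83, 59, 66, 13]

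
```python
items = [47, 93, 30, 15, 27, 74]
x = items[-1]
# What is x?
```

items has length 6. Negative index -1 maps to positive index 6 + (-1) = 5. items[5] = 74.

74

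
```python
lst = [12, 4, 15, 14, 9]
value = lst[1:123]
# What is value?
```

lst has length 5. The slice lst[1:123] selects indices [1, 2, 3, 4] (1->4, 2->15, 3->14, 4->9), giving [4, 15, 14, 9].

[4, 15, 14, 9]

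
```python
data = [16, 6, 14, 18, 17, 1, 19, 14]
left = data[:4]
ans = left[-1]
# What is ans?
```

data has length 8. The slice data[:4] selects indices [0, 1, 2, 3] (0->16, 1->6, 2->14, 3->18), giving [16, 6, 14, 18]. So left = [16, 6, 14, 18]. Then left[-1] = 18.

18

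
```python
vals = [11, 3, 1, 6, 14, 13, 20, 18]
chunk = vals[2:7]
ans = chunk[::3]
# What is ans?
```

vals has length 8. The slice vals[2:7] selects indices [2, 3, 4, 5, 6] (2->1, 3->6, 4->14, 5->13, 6->20), giving [1, 6, 14, 13, 20]. So chunk = [1, 6, 14, 13, 20]. chunk has length 5. The slice chunk[::3] selects indices [0, 3] (0->1, 3->13), giving [1, 13].

[1, 13]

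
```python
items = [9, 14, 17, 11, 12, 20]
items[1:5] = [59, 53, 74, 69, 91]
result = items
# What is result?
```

items starts as [9, 14, 17, 11, 12, 20] (length 6). The slice items[1:5] covers indices [1, 2, 3, 4] with values [14, 17, 11, 12]. Replacing that slice with [59, 53, 74, 69, 91] (different length) produces [9, 59, 53, 74, 69, 91, 20].

[9, 59, 53, 74, 69, 91, 20]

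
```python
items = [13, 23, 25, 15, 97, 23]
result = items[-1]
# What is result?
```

items has length 6. Negative index -1 maps to positive index 6 + (-1) = 5. items[5] = 23.

23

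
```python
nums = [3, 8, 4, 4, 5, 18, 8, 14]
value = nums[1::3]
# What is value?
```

nums has length 8. The slice nums[1::3] selects indices [1, 4, 7] (1->8, 4->5, 7->14), giving [8, 5, 14].

[8, 5, 14]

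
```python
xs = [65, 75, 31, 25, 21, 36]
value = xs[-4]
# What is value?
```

xs has length 6. Negative index -4 maps to positive index 6 + (-4) = 2. xs[2] = 31.

31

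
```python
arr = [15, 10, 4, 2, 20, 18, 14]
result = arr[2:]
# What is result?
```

arr has length 7. The slice arr[2:] selects indices [2, 3, 4, 5, 6] (2->4, 3->2, 4->20, 5->18, 6->14), giving [4, 2, 20, 18, 14].

[4, 2, 20, 18, 14]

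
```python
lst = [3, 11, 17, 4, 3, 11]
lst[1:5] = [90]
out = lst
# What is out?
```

lst starts as [3, 11, 17, 4, 3, 11] (length 6). The slice lst[1:5] covers indices [1, 2, 3, 4] with values [11, 17, 4, 3]. Replacing that slice with [90] (different length) produces [3, 90, 11].

[3, 90, 11]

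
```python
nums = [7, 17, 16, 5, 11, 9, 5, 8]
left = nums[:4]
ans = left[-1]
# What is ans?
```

nums has length 8. The slice nums[:4] selects indices [0, 1, 2, 3] (0->7, 1->17, 2->16, 3->5), giving [7, 17, 16, 5]. So left = [7, 17, 16, 5]. Then left[-1] = 5.

5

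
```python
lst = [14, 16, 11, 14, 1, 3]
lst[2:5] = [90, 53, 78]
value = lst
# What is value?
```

lst starts as [14, 16, 11, 14, 1, 3] (length 6). The slice lst[2:5] covers indices [2, 3, 4] with values [11, 14, 1]. Replacing that slice with [90, 53, 78] (same length) produces [14, 16, 90, 53, 78, 3].

[14, 16, 90, 53, 78, 3]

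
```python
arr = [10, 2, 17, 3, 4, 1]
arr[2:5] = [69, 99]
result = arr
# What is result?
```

arr starts as [10, 2, 17, 3, 4, 1] (length 6). The slice arr[2:5] covers indices [2, 3, 4] with values [17, 3, 4]. Replacing that slice with [69, 99] (different length) produces [10, 2, 69, 99, 1].

[10, 2, 69, 99, 1]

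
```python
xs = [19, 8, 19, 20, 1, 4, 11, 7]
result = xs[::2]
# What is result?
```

xs has length 8. The slice xs[::2] selects indices [0, 2, 4, 6] (0->19, 2->19, 4->1, 6->11), giving [19, 19, 1, 11].

[19, 19, 1, 11]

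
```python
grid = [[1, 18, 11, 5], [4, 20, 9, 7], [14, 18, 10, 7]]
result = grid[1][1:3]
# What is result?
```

grid[1] = [4, 20, 9, 7]. grid[1] has length 4. The slice grid[1][1:3] selects indices [1, 2] (1->20, 2->9), giving [20, 9].

[20, 9]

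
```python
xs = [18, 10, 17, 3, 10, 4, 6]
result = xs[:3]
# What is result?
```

xs has length 7. The slice xs[:3] selects indices [0, 1, 2] (0->18, 1->10, 2->17), giving [18, 10, 17].

[18, 10, 17]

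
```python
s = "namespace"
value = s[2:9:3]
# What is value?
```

s has length 9. The slice s[2:9:3] selects indices [2, 5, 8] (2->'m', 5->'p', 8->'e'), giving 'mpe'.

'mpe'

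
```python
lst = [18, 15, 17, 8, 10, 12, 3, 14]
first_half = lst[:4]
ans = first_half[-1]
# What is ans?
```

lst has length 8. The slice lst[:4] selects indices [0, 1, 2, 3] (0->18, 1->15, 2->17, 3->8), giving [18, 15, 17, 8]. So first_half = [18, 15, 17, 8]. Then first_half[-1] = 8.

8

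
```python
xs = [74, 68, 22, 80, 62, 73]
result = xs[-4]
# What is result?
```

xs has length 6. Negative index -4 maps to positive index 6 + (-4) = 2. xs[2] = 22.

22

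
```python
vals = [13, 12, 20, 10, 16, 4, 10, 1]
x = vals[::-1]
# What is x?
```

vals has length 8. The slice vals[::-1] selects indices [7, 6, 5, 4, 3, 2, 1, 0] (7->1, 6->10, 5->4, 4->16, 3->10, 2->20, 1->12, 0->13), giving [1, 10, 4, 16, 10, 20, 12, 13].

[1, 10, 4, 16, 10, 20, 12, 13]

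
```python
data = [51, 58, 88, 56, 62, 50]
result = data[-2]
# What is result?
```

data has length 6. Negative index -2 maps to positive index 6 + (-2) = 4. data[4] = 62.

62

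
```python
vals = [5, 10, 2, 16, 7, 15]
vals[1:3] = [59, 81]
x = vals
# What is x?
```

vals starts as [5, 10, 2, 16, 7, 15] (length 6). The slice vals[1:3] covers indices [1, 2] with values [10, 2]. Replacing that slice with [59, 81] (same length) produces [5, 59, 81, 16, 7, 15].

[5, 59, 81, 16, 7, 15]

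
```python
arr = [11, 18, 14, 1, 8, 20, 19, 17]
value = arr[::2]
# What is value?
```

arr has length 8. The slice arr[::2] selects indices [0, 2, 4, 6] (0->11, 2->14, 4->8, 6->19), giving [11, 14, 8, 19].

[11, 14, 8, 19]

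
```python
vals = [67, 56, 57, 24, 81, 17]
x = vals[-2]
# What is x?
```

vals has length 6. Negative index -2 maps to positive index 6 + (-2) = 4. vals[4] = 81.

81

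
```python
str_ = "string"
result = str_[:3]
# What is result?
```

str_ has length 6. The slice str_[:3] selects indices [0, 1, 2] (0->'s', 1->'t', 2->'r'), giving 'str'.

'str'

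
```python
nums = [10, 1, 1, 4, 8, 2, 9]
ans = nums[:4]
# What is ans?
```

nums has length 7. The slice nums[:4] selects indices [0, 1, 2, 3] (0->10, 1->1, 2->1, 3->4), giving [10, 1, 1, 4].

[10, 1, 1, 4]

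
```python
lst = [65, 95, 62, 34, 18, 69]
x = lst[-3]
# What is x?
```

lst has length 6. Negative index -3 maps to positive index 6 + (-3) = 3. lst[3] = 34.

34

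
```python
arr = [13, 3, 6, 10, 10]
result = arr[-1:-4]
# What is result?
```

arr has length 5. The slice arr[-1:-4] resolves to an empty index range, so the result is [].

[]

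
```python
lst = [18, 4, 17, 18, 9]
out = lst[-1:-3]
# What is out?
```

lst has length 5. The slice lst[-1:-3] resolves to an empty index range, so the result is [].

[]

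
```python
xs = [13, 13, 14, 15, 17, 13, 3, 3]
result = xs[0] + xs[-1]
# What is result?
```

xs has length 8. xs[0] = 13.
xs has length 8. Negative index -1 maps to positive index 8 + (-1) = 7. xs[7] = 3.
Sum: 13 + 3 = 16.

16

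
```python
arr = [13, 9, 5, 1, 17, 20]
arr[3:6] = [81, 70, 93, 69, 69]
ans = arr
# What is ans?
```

arr starts as [13, 9, 5, 1, 17, 20] (length 6). The slice arr[3:6] covers indices [3, 4, 5] with values [1, 17, 20]. Replacing that slice with [81, 70, 93, 69, 69] (different length) produces [13, 9, 5, 81, 70, 93, 69, 69].

[13, 9, 5, 81, 70, 93, 69, 69]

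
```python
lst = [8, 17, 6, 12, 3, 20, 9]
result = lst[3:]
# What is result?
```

lst has length 7. The slice lst[3:] selects indices [3, 4, 5, 6] (3->12, 4->3, 5->20, 6->9), giving [12, 3, 20, 9].

[12, 3, 20, 9]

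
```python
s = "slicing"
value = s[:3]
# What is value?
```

s has length 7. The slice s[:3] selects indices [0, 1, 2] (0->'s', 1->'l', 2->'i'), giving 'sli'.

'sli'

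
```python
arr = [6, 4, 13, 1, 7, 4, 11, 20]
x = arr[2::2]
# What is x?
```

arr has length 8. The slice arr[2::2] selects indices [2, 4, 6] (2->13, 4->7, 6->11), giving [13, 7, 11].

[13, 7, 11]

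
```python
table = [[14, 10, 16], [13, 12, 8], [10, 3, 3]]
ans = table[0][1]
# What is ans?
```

table[0] = [14, 10, 16]. Taking column 1 of that row yields 10.

10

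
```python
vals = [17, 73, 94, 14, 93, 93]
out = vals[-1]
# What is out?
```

vals has length 6. Negative index -1 maps to positive index 6 + (-1) = 5. vals[5] = 93.

93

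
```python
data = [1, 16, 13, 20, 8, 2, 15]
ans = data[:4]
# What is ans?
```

data has length 7. The slice data[:4] selects indices [0, 1, 2, 3] (0->1, 1->16, 2->13, 3->20), giving [1, 16, 13, 20].

[1, 16, 13, 20]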